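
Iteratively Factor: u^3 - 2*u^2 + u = (u - 1)*(u^2 - u) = (u - 1)^2*(u)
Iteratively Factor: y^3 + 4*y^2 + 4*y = (y)*(y^2 + 4*y + 4) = y*(y + 2)*(y + 2)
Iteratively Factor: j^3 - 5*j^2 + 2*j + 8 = (j + 1)*(j^2 - 6*j + 8) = (j - 2)*(j + 1)*(j - 4)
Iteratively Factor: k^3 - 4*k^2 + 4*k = (k - 2)*(k^2 - 2*k) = (k - 2)^2*(k)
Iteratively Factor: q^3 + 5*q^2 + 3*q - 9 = (q + 3)*(q^2 + 2*q - 3) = (q - 1)*(q + 3)*(q + 3)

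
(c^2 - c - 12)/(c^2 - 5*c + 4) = (c + 3)/(c - 1)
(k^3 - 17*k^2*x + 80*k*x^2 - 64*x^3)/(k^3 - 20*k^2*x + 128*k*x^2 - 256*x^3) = (-k + x)/(-k + 4*x)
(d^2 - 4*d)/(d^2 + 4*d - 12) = d*(d - 4)/(d^2 + 4*d - 12)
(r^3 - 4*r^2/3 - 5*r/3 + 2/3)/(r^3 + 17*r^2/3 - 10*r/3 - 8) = (3*r^2 - 7*r + 2)/(3*r^2 + 14*r - 24)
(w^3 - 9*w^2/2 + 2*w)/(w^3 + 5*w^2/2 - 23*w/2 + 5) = w*(w - 4)/(w^2 + 3*w - 10)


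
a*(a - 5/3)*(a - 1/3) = a^3 - 2*a^2 + 5*a/9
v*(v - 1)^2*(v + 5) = v^4 + 3*v^3 - 9*v^2 + 5*v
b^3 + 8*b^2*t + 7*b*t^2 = b*(b + t)*(b + 7*t)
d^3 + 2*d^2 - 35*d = d*(d - 5)*(d + 7)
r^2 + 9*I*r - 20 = (r + 4*I)*(r + 5*I)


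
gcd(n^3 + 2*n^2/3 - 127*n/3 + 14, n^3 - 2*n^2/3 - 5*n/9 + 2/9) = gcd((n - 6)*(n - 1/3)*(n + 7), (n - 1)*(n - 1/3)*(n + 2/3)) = n - 1/3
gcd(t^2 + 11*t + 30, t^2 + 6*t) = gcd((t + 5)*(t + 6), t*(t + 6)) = t + 6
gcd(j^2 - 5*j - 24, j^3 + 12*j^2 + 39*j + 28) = 1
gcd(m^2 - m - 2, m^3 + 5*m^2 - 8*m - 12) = m^2 - m - 2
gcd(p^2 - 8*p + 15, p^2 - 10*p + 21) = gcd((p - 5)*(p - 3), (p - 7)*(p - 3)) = p - 3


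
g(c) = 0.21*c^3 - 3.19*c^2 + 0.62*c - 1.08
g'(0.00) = 0.62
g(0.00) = -1.08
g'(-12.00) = 167.90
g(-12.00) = -830.76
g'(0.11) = -0.07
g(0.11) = -1.05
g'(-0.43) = 3.48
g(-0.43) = -1.95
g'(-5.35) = 52.79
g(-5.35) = -127.86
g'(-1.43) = 11.03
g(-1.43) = -9.10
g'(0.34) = -1.48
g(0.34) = -1.23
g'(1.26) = -6.42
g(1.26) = -4.94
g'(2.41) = -11.10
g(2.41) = -15.17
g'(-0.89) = 6.80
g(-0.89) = -4.31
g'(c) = 0.63*c^2 - 6.38*c + 0.62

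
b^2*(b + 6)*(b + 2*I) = b^4 + 6*b^3 + 2*I*b^3 + 12*I*b^2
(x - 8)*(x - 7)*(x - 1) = x^3 - 16*x^2 + 71*x - 56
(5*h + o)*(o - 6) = 5*h*o - 30*h + o^2 - 6*o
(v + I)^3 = v^3 + 3*I*v^2 - 3*v - I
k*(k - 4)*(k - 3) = k^3 - 7*k^2 + 12*k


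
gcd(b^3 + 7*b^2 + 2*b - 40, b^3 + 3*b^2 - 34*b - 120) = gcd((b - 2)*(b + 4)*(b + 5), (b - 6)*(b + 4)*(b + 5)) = b^2 + 9*b + 20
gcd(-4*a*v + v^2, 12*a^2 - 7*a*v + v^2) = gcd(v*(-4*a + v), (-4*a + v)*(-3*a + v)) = -4*a + v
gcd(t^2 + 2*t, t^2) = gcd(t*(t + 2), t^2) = t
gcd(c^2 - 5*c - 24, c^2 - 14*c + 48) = c - 8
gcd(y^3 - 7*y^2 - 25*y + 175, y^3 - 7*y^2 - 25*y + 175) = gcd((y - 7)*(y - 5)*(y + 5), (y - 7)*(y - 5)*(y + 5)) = y^3 - 7*y^2 - 25*y + 175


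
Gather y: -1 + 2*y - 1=2*y - 2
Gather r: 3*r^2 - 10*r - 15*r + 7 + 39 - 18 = 3*r^2 - 25*r + 28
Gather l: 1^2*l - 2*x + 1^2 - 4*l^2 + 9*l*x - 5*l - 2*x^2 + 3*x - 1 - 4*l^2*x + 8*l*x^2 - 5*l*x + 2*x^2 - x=l^2*(-4*x - 4) + l*(8*x^2 + 4*x - 4)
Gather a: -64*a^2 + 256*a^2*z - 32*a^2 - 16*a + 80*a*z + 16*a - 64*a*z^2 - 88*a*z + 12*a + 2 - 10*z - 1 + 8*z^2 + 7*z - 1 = a^2*(256*z - 96) + a*(-64*z^2 - 8*z + 12) + 8*z^2 - 3*z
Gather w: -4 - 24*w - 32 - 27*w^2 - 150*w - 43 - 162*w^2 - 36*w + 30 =-189*w^2 - 210*w - 49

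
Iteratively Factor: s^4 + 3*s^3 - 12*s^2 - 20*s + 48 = (s - 2)*(s^3 + 5*s^2 - 2*s - 24) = (s - 2)^2*(s^2 + 7*s + 12) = (s - 2)^2*(s + 4)*(s + 3)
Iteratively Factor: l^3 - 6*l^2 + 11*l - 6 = (l - 2)*(l^2 - 4*l + 3) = (l - 2)*(l - 1)*(l - 3)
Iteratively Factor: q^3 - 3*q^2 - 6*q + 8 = (q - 1)*(q^2 - 2*q - 8) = (q - 4)*(q - 1)*(q + 2)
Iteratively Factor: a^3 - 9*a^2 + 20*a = (a)*(a^2 - 9*a + 20) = a*(a - 4)*(a - 5)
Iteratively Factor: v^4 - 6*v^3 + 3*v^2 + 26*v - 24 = (v - 1)*(v^3 - 5*v^2 - 2*v + 24) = (v - 3)*(v - 1)*(v^2 - 2*v - 8) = (v - 4)*(v - 3)*(v - 1)*(v + 2)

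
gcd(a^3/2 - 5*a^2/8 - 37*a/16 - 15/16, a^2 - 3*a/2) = 1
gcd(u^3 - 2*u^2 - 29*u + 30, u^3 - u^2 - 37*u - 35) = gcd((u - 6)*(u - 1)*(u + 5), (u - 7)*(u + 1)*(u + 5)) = u + 5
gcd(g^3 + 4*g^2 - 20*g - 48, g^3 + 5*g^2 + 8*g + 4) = g + 2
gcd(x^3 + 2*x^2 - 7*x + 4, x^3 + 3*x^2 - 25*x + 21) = x - 1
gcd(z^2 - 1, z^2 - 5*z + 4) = z - 1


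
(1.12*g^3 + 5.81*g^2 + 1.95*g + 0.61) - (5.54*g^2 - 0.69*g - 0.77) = 1.12*g^3 + 0.27*g^2 + 2.64*g + 1.38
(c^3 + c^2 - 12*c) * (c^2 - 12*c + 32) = c^5 - 11*c^4 + 8*c^3 + 176*c^2 - 384*c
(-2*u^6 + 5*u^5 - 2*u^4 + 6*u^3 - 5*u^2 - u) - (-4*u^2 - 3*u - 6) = -2*u^6 + 5*u^5 - 2*u^4 + 6*u^3 - u^2 + 2*u + 6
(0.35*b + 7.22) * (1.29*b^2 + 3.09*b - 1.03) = 0.4515*b^3 + 10.3953*b^2 + 21.9493*b - 7.4366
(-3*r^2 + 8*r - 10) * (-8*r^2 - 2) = 24*r^4 - 64*r^3 + 86*r^2 - 16*r + 20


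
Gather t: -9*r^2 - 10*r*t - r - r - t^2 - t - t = -9*r^2 - 2*r - t^2 + t*(-10*r - 2)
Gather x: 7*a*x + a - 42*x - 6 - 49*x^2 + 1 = a - 49*x^2 + x*(7*a - 42) - 5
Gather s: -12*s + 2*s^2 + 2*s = 2*s^2 - 10*s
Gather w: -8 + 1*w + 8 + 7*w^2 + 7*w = 7*w^2 + 8*w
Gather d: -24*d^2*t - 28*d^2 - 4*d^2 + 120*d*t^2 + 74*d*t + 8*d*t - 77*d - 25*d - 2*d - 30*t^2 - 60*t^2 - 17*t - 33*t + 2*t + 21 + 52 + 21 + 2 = d^2*(-24*t - 32) + d*(120*t^2 + 82*t - 104) - 90*t^2 - 48*t + 96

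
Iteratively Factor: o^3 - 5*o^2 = (o)*(o^2 - 5*o) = o*(o - 5)*(o)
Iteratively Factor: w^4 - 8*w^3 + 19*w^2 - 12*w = (w - 1)*(w^3 - 7*w^2 + 12*w) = w*(w - 1)*(w^2 - 7*w + 12) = w*(w - 4)*(w - 1)*(w - 3)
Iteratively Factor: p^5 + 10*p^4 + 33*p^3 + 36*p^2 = (p + 3)*(p^4 + 7*p^3 + 12*p^2) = p*(p + 3)*(p^3 + 7*p^2 + 12*p) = p*(p + 3)^2*(p^2 + 4*p) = p*(p + 3)^2*(p + 4)*(p)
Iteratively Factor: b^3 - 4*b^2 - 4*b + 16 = (b + 2)*(b^2 - 6*b + 8) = (b - 4)*(b + 2)*(b - 2)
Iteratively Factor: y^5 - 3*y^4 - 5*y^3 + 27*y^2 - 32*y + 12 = (y - 1)*(y^4 - 2*y^3 - 7*y^2 + 20*y - 12) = (y - 2)*(y - 1)*(y^3 - 7*y + 6) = (y - 2)*(y - 1)*(y + 3)*(y^2 - 3*y + 2) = (y - 2)*(y - 1)^2*(y + 3)*(y - 2)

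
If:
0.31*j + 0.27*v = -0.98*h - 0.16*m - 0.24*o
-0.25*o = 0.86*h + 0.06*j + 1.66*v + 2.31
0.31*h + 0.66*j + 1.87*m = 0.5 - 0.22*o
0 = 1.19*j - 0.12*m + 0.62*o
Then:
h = 0.702768371286344*v + 1.52867933527337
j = 5.3043346646766*v + 8.51308103961511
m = -0.773259411818659*v - 1.04456089853163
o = -10.3305635167474*v - 16.541796362848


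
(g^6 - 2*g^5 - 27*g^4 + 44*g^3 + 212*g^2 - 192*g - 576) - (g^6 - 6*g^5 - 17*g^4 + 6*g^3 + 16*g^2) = 4*g^5 - 10*g^4 + 38*g^3 + 196*g^2 - 192*g - 576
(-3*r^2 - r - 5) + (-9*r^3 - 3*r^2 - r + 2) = -9*r^3 - 6*r^2 - 2*r - 3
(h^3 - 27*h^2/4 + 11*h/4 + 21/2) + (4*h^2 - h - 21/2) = h^3 - 11*h^2/4 + 7*h/4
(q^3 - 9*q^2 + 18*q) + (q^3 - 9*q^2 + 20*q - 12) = 2*q^3 - 18*q^2 + 38*q - 12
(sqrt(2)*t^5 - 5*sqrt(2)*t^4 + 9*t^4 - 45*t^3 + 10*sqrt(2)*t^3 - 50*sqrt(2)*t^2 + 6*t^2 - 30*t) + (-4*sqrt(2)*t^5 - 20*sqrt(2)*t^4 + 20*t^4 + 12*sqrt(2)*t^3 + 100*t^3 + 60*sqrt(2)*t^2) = -3*sqrt(2)*t^5 - 25*sqrt(2)*t^4 + 29*t^4 + 22*sqrt(2)*t^3 + 55*t^3 + 6*t^2 + 10*sqrt(2)*t^2 - 30*t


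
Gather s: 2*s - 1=2*s - 1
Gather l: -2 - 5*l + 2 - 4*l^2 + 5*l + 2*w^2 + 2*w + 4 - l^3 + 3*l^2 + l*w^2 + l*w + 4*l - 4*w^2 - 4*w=-l^3 - l^2 + l*(w^2 + w + 4) - 2*w^2 - 2*w + 4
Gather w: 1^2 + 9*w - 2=9*w - 1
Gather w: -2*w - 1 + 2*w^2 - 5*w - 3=2*w^2 - 7*w - 4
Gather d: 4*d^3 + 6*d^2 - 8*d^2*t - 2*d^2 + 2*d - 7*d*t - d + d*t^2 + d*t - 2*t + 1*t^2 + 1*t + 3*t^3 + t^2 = 4*d^3 + d^2*(4 - 8*t) + d*(t^2 - 6*t + 1) + 3*t^3 + 2*t^2 - t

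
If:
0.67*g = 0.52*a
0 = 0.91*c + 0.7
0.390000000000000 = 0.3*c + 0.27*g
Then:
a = 2.96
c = -0.77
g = 2.30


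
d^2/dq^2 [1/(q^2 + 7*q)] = 2*(-q*(q + 7) + (2*q + 7)^2)/(q^3*(q + 7)^3)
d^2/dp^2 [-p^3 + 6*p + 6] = -6*p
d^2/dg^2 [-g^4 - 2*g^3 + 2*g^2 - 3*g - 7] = -12*g^2 - 12*g + 4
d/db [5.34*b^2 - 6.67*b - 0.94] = 10.68*b - 6.67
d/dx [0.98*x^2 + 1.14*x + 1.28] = 1.96*x + 1.14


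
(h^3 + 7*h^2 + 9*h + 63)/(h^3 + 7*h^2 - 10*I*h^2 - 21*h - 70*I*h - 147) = (h + 3*I)/(h - 7*I)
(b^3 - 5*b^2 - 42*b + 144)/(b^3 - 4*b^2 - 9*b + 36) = (b^2 - 2*b - 48)/(b^2 - b - 12)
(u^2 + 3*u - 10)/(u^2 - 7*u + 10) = (u + 5)/(u - 5)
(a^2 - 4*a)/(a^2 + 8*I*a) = (a - 4)/(a + 8*I)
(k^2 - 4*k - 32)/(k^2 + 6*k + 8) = (k - 8)/(k + 2)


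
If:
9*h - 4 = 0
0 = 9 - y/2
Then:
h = 4/9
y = 18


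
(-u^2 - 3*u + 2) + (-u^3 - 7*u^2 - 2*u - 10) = -u^3 - 8*u^2 - 5*u - 8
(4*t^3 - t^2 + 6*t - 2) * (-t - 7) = -4*t^4 - 27*t^3 + t^2 - 40*t + 14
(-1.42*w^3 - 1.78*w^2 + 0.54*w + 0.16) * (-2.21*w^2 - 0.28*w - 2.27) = 3.1382*w^5 + 4.3314*w^4 + 2.5284*w^3 + 3.5358*w^2 - 1.2706*w - 0.3632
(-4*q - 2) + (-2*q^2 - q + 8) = -2*q^2 - 5*q + 6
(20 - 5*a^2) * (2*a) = -10*a^3 + 40*a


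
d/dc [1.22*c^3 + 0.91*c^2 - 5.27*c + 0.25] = 3.66*c^2 + 1.82*c - 5.27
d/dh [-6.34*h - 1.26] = -6.34000000000000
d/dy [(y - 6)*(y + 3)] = 2*y - 3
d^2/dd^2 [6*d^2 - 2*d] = 12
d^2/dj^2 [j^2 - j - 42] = 2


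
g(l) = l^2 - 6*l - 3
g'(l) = 2*l - 6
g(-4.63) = 46.22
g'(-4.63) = -15.26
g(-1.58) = 8.98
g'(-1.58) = -9.16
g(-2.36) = 16.73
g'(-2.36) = -10.72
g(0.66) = -6.52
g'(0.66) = -4.68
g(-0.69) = 1.62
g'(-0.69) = -7.38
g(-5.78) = 65.09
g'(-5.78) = -17.56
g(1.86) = -10.70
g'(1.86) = -2.28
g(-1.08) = 4.65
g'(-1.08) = -8.16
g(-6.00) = 69.00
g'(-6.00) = -18.00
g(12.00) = 69.00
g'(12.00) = 18.00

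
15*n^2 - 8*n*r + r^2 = (-5*n + r)*(-3*n + r)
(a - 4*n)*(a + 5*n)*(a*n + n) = a^3*n + a^2*n^2 + a^2*n - 20*a*n^3 + a*n^2 - 20*n^3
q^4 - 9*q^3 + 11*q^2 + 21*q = q*(q - 7)*(q - 3)*(q + 1)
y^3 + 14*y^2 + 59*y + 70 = (y + 2)*(y + 5)*(y + 7)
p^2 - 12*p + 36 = (p - 6)^2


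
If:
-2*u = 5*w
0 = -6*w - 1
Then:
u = 5/12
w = -1/6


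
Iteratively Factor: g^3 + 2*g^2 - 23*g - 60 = (g - 5)*(g^2 + 7*g + 12) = (g - 5)*(g + 3)*(g + 4)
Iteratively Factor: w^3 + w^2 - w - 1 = (w + 1)*(w^2 - 1) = (w + 1)^2*(w - 1)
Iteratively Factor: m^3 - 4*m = (m + 2)*(m^2 - 2*m) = m*(m + 2)*(m - 2)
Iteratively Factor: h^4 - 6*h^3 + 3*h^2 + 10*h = (h - 5)*(h^3 - h^2 - 2*h) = (h - 5)*(h - 2)*(h^2 + h) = (h - 5)*(h - 2)*(h + 1)*(h)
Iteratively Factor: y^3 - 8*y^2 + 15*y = (y - 3)*(y^2 - 5*y) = (y - 5)*(y - 3)*(y)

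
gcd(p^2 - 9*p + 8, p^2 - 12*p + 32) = p - 8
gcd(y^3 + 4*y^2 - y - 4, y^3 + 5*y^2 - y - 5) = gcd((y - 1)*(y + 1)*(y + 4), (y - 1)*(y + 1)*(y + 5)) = y^2 - 1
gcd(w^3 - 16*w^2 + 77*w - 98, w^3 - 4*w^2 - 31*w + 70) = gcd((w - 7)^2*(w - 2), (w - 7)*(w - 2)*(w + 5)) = w^2 - 9*w + 14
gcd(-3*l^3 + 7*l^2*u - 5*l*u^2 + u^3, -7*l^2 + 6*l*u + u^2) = -l + u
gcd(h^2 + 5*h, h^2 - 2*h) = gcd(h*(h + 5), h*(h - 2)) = h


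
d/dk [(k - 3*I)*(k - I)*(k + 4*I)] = 3*k^2 + 13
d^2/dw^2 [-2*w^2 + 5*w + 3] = -4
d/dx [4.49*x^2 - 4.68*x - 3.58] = 8.98*x - 4.68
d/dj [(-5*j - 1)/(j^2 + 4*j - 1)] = (5*j^2 + 2*j + 9)/(j^4 + 8*j^3 + 14*j^2 - 8*j + 1)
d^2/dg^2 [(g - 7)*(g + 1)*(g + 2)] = 6*g - 8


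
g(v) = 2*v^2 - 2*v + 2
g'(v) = 4*v - 2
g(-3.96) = 41.28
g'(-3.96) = -17.84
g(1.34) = 2.91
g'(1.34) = 3.36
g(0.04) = 1.92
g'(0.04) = -1.84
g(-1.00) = 6.00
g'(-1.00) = -6.00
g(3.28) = 16.96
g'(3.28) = 11.12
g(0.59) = 1.52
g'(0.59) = 0.36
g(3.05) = 14.50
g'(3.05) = 10.20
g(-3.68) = 36.44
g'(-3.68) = -16.72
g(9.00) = 146.00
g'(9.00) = 34.00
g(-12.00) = 314.00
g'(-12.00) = -50.00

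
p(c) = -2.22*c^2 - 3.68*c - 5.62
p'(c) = -4.44*c - 3.68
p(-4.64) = -36.34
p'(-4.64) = 16.92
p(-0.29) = -4.74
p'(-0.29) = -2.39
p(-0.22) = -4.92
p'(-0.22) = -2.70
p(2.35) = -26.53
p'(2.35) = -14.11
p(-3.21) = -16.68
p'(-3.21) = 10.57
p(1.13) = -12.61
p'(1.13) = -8.70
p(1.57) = -16.87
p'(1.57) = -10.65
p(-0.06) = -5.41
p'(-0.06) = -3.41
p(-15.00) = -449.92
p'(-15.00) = 62.92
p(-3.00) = -14.56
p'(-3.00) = 9.64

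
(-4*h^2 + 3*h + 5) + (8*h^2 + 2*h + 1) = 4*h^2 + 5*h + 6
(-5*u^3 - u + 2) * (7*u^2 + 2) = -35*u^5 - 17*u^3 + 14*u^2 - 2*u + 4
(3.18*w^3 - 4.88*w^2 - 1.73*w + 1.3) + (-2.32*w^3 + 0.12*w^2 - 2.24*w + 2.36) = 0.86*w^3 - 4.76*w^2 - 3.97*w + 3.66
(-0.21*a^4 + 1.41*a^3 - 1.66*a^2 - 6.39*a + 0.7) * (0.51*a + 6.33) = -0.1071*a^5 - 0.6102*a^4 + 8.0787*a^3 - 13.7667*a^2 - 40.0917*a + 4.431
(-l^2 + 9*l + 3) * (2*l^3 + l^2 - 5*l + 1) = -2*l^5 + 17*l^4 + 20*l^3 - 43*l^2 - 6*l + 3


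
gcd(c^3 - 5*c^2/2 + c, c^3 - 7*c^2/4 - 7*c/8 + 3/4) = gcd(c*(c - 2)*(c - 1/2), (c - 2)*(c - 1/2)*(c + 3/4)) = c^2 - 5*c/2 + 1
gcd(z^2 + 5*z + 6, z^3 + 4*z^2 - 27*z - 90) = z + 3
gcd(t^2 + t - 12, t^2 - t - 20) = t + 4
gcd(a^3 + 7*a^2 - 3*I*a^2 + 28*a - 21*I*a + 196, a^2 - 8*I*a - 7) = a - 7*I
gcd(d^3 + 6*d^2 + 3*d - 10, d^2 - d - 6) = d + 2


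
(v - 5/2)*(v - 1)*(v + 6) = v^3 + 5*v^2/2 - 37*v/2 + 15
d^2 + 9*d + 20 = (d + 4)*(d + 5)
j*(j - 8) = j^2 - 8*j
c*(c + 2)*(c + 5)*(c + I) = c^4 + 7*c^3 + I*c^3 + 10*c^2 + 7*I*c^2 + 10*I*c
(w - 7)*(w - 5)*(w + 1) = w^3 - 11*w^2 + 23*w + 35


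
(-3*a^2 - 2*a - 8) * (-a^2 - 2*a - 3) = 3*a^4 + 8*a^3 + 21*a^2 + 22*a + 24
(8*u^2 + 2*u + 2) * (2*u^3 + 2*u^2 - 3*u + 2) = 16*u^5 + 20*u^4 - 16*u^3 + 14*u^2 - 2*u + 4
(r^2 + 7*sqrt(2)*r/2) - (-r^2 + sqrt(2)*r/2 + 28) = 2*r^2 + 3*sqrt(2)*r - 28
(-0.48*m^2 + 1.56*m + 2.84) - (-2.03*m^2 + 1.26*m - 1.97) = 1.55*m^2 + 0.3*m + 4.81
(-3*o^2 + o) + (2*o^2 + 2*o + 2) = -o^2 + 3*o + 2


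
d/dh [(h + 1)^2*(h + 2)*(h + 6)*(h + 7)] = 5*h^4 + 68*h^3 + 297*h^2 + 470*h + 236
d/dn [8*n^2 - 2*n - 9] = 16*n - 2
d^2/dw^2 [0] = 0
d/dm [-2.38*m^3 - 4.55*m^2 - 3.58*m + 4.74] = -7.14*m^2 - 9.1*m - 3.58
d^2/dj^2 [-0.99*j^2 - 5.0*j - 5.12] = -1.98000000000000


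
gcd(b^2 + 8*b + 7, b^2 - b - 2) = b + 1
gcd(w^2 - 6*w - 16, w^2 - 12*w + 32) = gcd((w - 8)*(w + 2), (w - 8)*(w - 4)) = w - 8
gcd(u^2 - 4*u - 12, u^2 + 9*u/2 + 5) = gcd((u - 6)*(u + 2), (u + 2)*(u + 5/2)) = u + 2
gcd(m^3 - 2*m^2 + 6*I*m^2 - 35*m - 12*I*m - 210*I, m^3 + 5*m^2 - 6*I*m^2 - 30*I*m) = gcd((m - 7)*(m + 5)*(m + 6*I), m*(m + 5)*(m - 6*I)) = m + 5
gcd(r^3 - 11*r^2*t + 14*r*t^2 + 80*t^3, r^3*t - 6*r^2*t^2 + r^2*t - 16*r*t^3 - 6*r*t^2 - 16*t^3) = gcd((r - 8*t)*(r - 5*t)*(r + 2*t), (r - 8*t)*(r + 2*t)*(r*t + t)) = r^2 - 6*r*t - 16*t^2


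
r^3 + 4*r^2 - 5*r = r*(r - 1)*(r + 5)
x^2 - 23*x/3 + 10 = (x - 6)*(x - 5/3)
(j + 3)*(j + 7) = j^2 + 10*j + 21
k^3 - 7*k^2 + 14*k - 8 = (k - 4)*(k - 2)*(k - 1)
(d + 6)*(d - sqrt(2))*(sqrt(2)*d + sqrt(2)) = sqrt(2)*d^3 - 2*d^2 + 7*sqrt(2)*d^2 - 14*d + 6*sqrt(2)*d - 12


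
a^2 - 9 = (a - 3)*(a + 3)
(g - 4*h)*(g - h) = g^2 - 5*g*h + 4*h^2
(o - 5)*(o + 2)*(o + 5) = o^3 + 2*o^2 - 25*o - 50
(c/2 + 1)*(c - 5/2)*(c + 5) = c^3/2 + 9*c^2/4 - 15*c/4 - 25/2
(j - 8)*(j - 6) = j^2 - 14*j + 48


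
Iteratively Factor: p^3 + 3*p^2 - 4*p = (p)*(p^2 + 3*p - 4) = p*(p - 1)*(p + 4)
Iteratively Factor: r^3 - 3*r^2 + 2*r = (r)*(r^2 - 3*r + 2) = r*(r - 1)*(r - 2)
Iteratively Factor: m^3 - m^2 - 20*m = (m + 4)*(m^2 - 5*m) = m*(m + 4)*(m - 5)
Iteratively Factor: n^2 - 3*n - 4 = (n + 1)*(n - 4)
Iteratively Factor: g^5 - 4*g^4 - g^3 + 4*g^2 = (g - 4)*(g^4 - g^2) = g*(g - 4)*(g^3 - g) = g^2*(g - 4)*(g^2 - 1) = g^2*(g - 4)*(g + 1)*(g - 1)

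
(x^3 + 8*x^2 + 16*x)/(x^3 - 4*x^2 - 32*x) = (x + 4)/(x - 8)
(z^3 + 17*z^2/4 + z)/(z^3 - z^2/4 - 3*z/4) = (4*z^2 + 17*z + 4)/(4*z^2 - z - 3)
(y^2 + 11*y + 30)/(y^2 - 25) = (y + 6)/(y - 5)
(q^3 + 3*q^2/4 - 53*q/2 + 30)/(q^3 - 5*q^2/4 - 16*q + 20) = (q + 6)/(q + 4)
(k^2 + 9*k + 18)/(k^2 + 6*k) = (k + 3)/k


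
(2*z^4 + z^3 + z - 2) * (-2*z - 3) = -4*z^5 - 8*z^4 - 3*z^3 - 2*z^2 + z + 6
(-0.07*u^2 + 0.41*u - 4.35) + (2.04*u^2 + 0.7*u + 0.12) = 1.97*u^2 + 1.11*u - 4.23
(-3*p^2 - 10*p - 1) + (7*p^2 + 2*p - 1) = 4*p^2 - 8*p - 2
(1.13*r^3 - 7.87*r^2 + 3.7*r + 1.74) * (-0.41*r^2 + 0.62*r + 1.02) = -0.4633*r^5 + 3.9273*r^4 - 5.2438*r^3 - 6.4468*r^2 + 4.8528*r + 1.7748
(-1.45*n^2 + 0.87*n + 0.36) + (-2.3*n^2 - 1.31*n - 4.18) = -3.75*n^2 - 0.44*n - 3.82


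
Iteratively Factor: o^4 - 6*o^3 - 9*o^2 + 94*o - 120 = (o - 2)*(o^3 - 4*o^2 - 17*o + 60) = (o - 2)*(o + 4)*(o^2 - 8*o + 15) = (o - 5)*(o - 2)*(o + 4)*(o - 3)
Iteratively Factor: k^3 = (k)*(k^2) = k^2*(k)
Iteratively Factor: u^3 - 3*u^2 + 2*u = (u - 1)*(u^2 - 2*u) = u*(u - 1)*(u - 2)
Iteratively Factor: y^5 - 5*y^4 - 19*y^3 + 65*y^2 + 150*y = (y + 3)*(y^4 - 8*y^3 + 5*y^2 + 50*y) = y*(y + 3)*(y^3 - 8*y^2 + 5*y + 50) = y*(y - 5)*(y + 3)*(y^2 - 3*y - 10) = y*(y - 5)^2*(y + 3)*(y + 2)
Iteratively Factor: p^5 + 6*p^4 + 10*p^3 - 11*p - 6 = (p + 1)*(p^4 + 5*p^3 + 5*p^2 - 5*p - 6) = (p + 1)*(p + 3)*(p^3 + 2*p^2 - p - 2) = (p + 1)^2*(p + 3)*(p^2 + p - 2) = (p - 1)*(p + 1)^2*(p + 3)*(p + 2)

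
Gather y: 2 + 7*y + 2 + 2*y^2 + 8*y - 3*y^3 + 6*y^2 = -3*y^3 + 8*y^2 + 15*y + 4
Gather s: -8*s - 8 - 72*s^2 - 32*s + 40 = -72*s^2 - 40*s + 32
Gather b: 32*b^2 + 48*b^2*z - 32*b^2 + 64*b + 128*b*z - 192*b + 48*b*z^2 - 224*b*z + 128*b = 48*b^2*z + b*(48*z^2 - 96*z)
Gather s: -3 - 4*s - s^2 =-s^2 - 4*s - 3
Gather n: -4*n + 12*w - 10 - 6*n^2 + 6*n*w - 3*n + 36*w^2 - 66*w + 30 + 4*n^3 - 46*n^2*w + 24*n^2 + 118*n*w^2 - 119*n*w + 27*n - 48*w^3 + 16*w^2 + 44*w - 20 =4*n^3 + n^2*(18 - 46*w) + n*(118*w^2 - 113*w + 20) - 48*w^3 + 52*w^2 - 10*w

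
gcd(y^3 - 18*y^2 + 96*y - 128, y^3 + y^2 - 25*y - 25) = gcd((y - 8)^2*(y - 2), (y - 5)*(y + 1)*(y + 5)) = 1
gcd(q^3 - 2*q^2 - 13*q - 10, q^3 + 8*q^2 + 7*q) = q + 1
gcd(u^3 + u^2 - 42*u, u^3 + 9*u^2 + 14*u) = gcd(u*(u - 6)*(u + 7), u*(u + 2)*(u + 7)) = u^2 + 7*u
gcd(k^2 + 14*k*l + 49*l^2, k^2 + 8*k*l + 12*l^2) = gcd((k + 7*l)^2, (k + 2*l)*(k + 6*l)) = 1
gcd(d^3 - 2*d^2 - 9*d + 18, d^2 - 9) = d^2 - 9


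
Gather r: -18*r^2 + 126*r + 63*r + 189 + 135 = -18*r^2 + 189*r + 324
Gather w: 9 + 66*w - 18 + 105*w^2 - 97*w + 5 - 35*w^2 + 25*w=70*w^2 - 6*w - 4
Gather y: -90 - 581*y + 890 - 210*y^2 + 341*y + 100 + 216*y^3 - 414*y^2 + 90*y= 216*y^3 - 624*y^2 - 150*y + 900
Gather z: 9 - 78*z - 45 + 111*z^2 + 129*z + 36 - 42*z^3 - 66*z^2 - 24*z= -42*z^3 + 45*z^2 + 27*z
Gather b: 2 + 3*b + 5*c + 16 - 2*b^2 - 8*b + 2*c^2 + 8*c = -2*b^2 - 5*b + 2*c^2 + 13*c + 18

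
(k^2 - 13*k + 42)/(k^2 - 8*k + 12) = (k - 7)/(k - 2)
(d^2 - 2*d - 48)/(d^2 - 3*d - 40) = (d + 6)/(d + 5)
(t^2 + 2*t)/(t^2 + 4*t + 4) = t/(t + 2)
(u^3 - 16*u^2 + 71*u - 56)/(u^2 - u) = u - 15 + 56/u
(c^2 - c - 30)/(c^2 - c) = (c^2 - c - 30)/(c*(c - 1))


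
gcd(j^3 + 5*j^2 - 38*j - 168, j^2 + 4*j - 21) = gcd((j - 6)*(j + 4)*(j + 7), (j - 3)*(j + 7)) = j + 7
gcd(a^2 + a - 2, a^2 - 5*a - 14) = a + 2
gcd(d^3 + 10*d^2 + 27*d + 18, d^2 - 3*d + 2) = 1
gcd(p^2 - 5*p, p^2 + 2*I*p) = p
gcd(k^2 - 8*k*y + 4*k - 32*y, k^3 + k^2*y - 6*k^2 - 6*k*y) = 1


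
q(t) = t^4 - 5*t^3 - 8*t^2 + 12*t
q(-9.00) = 9450.00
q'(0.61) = -2.43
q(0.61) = 3.35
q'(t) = 4*t^3 - 15*t^2 - 16*t + 12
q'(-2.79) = -146.99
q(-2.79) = 73.43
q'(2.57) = -60.30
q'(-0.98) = 9.51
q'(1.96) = -46.87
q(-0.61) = -9.02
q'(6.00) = 240.00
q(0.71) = 2.95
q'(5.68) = 170.19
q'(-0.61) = 15.27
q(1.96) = -30.10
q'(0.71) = -5.49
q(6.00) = 0.00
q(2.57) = -63.25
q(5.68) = -65.33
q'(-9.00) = -3975.00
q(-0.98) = -13.81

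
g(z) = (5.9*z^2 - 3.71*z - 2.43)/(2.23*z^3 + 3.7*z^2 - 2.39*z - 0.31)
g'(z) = (11.8*z - 3.71)/(2.23*z^3 + 3.7*z^2 - 2.39*z - 0.31) + (-6.69*z^2 - 7.4*z + 2.39)*(5.9*z^2 - 3.71*z - 2.43)/(2.23*z^3 + 3.7*z^2 - 2.39*z - 0.31)^2 = (-13.157*z^4 + 16.5466*z^3 + 15.8827*z^2 + 14.324*z - 4.6576)/(4.9729*z^6 + 16.502*z^5 + 3.0306*z^4 - 19.0686*z^3 + 3.4181*z^2 + 1.4818*z + 0.0961)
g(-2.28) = -17.84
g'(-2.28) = -119.63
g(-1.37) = 3.29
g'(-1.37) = -4.78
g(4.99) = 0.35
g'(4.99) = -0.04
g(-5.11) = -0.90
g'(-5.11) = -0.30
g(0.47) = 7.47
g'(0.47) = 45.06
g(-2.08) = 51.24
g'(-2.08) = -998.17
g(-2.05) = 32.33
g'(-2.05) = -398.19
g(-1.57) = 4.56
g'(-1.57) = -8.53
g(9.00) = 0.23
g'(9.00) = -0.02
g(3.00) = 0.46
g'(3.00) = -0.06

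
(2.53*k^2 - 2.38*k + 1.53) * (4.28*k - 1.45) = 10.8284*k^3 - 13.8549*k^2 + 9.9994*k - 2.2185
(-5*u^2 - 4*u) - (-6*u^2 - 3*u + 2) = u^2 - u - 2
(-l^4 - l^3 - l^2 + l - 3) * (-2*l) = 2*l^5 + 2*l^4 + 2*l^3 - 2*l^2 + 6*l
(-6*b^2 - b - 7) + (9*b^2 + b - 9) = 3*b^2 - 16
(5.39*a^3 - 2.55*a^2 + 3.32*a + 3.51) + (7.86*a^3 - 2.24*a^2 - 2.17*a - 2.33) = 13.25*a^3 - 4.79*a^2 + 1.15*a + 1.18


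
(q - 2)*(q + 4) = q^2 + 2*q - 8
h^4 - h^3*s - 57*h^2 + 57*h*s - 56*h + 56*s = (h - 8)*(h + 1)*(h + 7)*(h - s)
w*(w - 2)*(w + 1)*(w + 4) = w^4 + 3*w^3 - 6*w^2 - 8*w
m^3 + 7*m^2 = m^2*(m + 7)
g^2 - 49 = (g - 7)*(g + 7)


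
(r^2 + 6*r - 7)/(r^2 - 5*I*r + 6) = (r^2 + 6*r - 7)/(r^2 - 5*I*r + 6)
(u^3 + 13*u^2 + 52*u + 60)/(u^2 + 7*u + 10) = u + 6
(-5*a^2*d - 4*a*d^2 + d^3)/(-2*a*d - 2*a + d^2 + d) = d*(5*a^2 + 4*a*d - d^2)/(2*a*d + 2*a - d^2 - d)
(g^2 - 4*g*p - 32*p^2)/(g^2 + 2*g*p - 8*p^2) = (-g + 8*p)/(-g + 2*p)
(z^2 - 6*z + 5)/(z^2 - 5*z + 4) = (z - 5)/(z - 4)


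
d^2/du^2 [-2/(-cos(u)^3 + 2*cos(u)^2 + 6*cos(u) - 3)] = 2*((-21*cos(u) - 16*cos(2*u) + 9*cos(3*u))*(cos(u)^3 - 2*cos(u)^2 - 6*cos(u) + 3)/4 + 2*(-3*cos(u)^2 + 4*cos(u) + 6)^2*sin(u)^2)/(cos(u)^3 - 2*cos(u)^2 - 6*cos(u) + 3)^3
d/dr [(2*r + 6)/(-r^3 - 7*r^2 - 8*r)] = 4*(r^3 + 8*r^2 + 21*r + 12)/(r^2*(r^4 + 14*r^3 + 65*r^2 + 112*r + 64))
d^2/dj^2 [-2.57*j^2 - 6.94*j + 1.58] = -5.14000000000000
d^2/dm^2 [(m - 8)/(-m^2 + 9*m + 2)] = 2*((m - 8)*(2*m - 9)^2 + (3*m - 17)*(-m^2 + 9*m + 2))/(-m^2 + 9*m + 2)^3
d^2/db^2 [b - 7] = 0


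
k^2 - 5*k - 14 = (k - 7)*(k + 2)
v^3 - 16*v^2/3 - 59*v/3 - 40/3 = (v - 8)*(v + 1)*(v + 5/3)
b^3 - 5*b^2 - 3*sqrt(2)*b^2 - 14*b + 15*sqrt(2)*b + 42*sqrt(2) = (b - 7)*(b + 2)*(b - 3*sqrt(2))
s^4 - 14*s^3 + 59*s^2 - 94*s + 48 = (s - 8)*(s - 3)*(s - 2)*(s - 1)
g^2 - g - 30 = (g - 6)*(g + 5)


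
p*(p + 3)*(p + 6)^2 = p^4 + 15*p^3 + 72*p^2 + 108*p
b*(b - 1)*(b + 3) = b^3 + 2*b^2 - 3*b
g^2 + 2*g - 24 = (g - 4)*(g + 6)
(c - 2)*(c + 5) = c^2 + 3*c - 10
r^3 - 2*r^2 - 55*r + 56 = (r - 8)*(r - 1)*(r + 7)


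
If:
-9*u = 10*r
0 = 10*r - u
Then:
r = 0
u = 0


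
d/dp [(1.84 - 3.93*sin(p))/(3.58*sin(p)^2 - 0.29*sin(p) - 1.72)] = (14.0694*sin(p)^2 - 13.1744*sin(p) + 7.2932)*cos(p)/(12.8164*sin(p)^4 - 2.0764*sin(p)^3 - 12.2311*sin(p)^2 + 0.9976*sin(p) + 2.9584)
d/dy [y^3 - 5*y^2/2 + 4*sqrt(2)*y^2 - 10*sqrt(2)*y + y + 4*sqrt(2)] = 3*y^2 - 5*y + 8*sqrt(2)*y - 10*sqrt(2) + 1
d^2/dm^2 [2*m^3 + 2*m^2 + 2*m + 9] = 12*m + 4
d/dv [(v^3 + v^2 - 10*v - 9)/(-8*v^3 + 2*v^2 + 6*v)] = (5*v^4 - 74*v^3 - 95*v^2 + 18*v + 27)/(2*v^2*(16*v^4 - 8*v^3 - 23*v^2 + 6*v + 9))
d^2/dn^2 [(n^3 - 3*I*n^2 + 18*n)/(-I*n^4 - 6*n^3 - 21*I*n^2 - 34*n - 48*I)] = 2*(I*n^6 + 18*n^5 - 144*I*n^4 - 508*n^3 + 1008*I*n^2 + 2592*n - 832*I)/(n^9 - 27*I*n^8 - 261*n^7 + 1005*I*n^6 + 702*n^5 + 3492*I*n^4 + 4200*n^3 + 5184*I*n^2 + 4608*n + 4096*I)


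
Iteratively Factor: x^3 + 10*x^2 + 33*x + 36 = (x + 4)*(x^2 + 6*x + 9) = (x + 3)*(x + 4)*(x + 3)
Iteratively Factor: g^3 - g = (g - 1)*(g^2 + g) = g*(g - 1)*(g + 1)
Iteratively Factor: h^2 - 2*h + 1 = (h - 1)*(h - 1)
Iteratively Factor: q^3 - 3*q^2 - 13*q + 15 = (q + 3)*(q^2 - 6*q + 5) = (q - 5)*(q + 3)*(q - 1)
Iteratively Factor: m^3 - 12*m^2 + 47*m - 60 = (m - 5)*(m^2 - 7*m + 12) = (m - 5)*(m - 3)*(m - 4)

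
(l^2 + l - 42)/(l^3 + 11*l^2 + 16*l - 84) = (l - 6)/(l^2 + 4*l - 12)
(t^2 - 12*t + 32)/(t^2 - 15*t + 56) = (t - 4)/(t - 7)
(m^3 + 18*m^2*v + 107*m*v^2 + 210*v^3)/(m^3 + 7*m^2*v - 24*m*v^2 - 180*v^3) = (-m^2 - 12*m*v - 35*v^2)/(-m^2 - m*v + 30*v^2)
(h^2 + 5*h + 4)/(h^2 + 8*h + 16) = (h + 1)/(h + 4)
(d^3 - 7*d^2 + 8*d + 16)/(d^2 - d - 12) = (d^2 - 3*d - 4)/(d + 3)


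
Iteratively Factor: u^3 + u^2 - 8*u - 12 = (u - 3)*(u^2 + 4*u + 4) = (u - 3)*(u + 2)*(u + 2)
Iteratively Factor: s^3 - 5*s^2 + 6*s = (s - 3)*(s^2 - 2*s) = (s - 3)*(s - 2)*(s)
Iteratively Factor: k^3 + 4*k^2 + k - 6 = (k + 3)*(k^2 + k - 2) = (k - 1)*(k + 3)*(k + 2)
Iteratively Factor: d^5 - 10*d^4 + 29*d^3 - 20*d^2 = (d)*(d^4 - 10*d^3 + 29*d^2 - 20*d) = d*(d - 4)*(d^3 - 6*d^2 + 5*d) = d^2*(d - 4)*(d^2 - 6*d + 5) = d^2*(d - 5)*(d - 4)*(d - 1)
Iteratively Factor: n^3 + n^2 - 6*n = (n - 2)*(n^2 + 3*n) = (n - 2)*(n + 3)*(n)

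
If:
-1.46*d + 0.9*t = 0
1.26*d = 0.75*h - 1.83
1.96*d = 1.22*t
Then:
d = 0.00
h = 2.44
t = 0.00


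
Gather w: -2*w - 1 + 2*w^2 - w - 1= 2*w^2 - 3*w - 2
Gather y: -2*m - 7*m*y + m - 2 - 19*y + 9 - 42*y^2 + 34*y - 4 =-m - 42*y^2 + y*(15 - 7*m) + 3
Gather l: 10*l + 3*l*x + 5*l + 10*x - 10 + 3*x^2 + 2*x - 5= l*(3*x + 15) + 3*x^2 + 12*x - 15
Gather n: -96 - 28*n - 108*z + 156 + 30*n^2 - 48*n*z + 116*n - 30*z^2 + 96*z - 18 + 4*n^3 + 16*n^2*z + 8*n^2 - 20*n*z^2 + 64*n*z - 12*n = 4*n^3 + n^2*(16*z + 38) + n*(-20*z^2 + 16*z + 76) - 30*z^2 - 12*z + 42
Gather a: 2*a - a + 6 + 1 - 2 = a + 5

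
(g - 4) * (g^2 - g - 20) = g^3 - 5*g^2 - 16*g + 80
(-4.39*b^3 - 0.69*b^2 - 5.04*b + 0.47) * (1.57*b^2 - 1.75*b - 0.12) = -6.8923*b^5 + 6.5992*b^4 - 6.1785*b^3 + 9.6407*b^2 - 0.2177*b - 0.0564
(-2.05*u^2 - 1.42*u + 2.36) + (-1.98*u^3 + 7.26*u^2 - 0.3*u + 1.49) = -1.98*u^3 + 5.21*u^2 - 1.72*u + 3.85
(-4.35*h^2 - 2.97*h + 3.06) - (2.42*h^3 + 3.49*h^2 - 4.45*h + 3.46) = -2.42*h^3 - 7.84*h^2 + 1.48*h - 0.4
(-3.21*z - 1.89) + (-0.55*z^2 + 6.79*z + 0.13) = -0.55*z^2 + 3.58*z - 1.76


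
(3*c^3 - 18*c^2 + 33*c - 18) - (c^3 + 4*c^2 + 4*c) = 2*c^3 - 22*c^2 + 29*c - 18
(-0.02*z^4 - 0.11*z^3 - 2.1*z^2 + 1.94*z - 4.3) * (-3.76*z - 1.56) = 0.0752*z^5 + 0.4448*z^4 + 8.0676*z^3 - 4.0184*z^2 + 13.1416*z + 6.708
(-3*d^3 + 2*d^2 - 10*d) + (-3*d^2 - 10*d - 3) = -3*d^3 - d^2 - 20*d - 3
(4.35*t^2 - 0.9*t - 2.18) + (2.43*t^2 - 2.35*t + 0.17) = 6.78*t^2 - 3.25*t - 2.01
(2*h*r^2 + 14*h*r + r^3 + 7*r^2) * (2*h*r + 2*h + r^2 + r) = 4*h^2*r^3 + 32*h^2*r^2 + 28*h^2*r + 4*h*r^4 + 32*h*r^3 + 28*h*r^2 + r^5 + 8*r^4 + 7*r^3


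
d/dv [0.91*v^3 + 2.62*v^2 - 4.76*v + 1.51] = 2.73*v^2 + 5.24*v - 4.76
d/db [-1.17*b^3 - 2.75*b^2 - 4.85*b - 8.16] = -3.51*b^2 - 5.5*b - 4.85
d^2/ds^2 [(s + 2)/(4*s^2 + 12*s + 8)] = 1/(2*(s^3 + 3*s^2 + 3*s + 1))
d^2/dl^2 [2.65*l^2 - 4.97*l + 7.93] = 5.30000000000000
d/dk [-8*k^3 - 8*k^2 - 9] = 8*k*(-3*k - 2)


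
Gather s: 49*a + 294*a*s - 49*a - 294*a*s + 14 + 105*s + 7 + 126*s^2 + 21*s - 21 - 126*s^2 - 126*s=0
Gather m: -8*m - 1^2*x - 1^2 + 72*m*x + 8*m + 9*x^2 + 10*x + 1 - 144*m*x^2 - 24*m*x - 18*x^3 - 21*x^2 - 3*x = m*(-144*x^2 + 48*x) - 18*x^3 - 12*x^2 + 6*x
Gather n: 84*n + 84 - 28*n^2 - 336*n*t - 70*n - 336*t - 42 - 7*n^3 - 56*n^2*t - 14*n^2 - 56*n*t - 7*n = -7*n^3 + n^2*(-56*t - 42) + n*(7 - 392*t) - 336*t + 42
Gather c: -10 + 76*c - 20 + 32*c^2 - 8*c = 32*c^2 + 68*c - 30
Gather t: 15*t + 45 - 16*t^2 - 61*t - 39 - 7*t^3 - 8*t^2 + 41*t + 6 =-7*t^3 - 24*t^2 - 5*t + 12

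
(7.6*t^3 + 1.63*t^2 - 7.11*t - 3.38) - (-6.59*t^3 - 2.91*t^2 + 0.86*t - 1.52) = 14.19*t^3 + 4.54*t^2 - 7.97*t - 1.86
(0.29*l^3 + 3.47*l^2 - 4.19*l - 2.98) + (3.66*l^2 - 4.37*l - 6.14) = 0.29*l^3 + 7.13*l^2 - 8.56*l - 9.12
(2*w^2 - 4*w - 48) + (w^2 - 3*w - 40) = 3*w^2 - 7*w - 88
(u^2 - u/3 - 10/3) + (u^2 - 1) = 2*u^2 - u/3 - 13/3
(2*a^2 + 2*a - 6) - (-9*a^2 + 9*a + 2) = 11*a^2 - 7*a - 8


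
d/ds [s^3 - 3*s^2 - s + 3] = 3*s^2 - 6*s - 1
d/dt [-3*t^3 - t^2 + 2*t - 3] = -9*t^2 - 2*t + 2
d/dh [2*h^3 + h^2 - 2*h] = 6*h^2 + 2*h - 2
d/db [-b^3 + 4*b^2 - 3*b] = -3*b^2 + 8*b - 3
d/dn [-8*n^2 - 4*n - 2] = -16*n - 4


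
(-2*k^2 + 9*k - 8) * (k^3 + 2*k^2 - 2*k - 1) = -2*k^5 + 5*k^4 + 14*k^3 - 32*k^2 + 7*k + 8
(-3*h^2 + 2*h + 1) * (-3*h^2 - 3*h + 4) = 9*h^4 + 3*h^3 - 21*h^2 + 5*h + 4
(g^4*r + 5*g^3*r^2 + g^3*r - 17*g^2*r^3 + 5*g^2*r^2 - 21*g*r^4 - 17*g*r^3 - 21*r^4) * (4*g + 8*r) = 4*g^5*r + 28*g^4*r^2 + 4*g^4*r - 28*g^3*r^3 + 28*g^3*r^2 - 220*g^2*r^4 - 28*g^2*r^3 - 168*g*r^5 - 220*g*r^4 - 168*r^5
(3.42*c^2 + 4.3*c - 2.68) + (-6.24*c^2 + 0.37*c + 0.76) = -2.82*c^2 + 4.67*c - 1.92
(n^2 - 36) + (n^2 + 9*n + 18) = 2*n^2 + 9*n - 18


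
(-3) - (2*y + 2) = -2*y - 5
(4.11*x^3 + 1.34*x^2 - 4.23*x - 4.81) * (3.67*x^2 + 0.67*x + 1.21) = 15.0837*x^5 + 7.6715*x^4 - 9.6532*x^3 - 18.8654*x^2 - 8.341*x - 5.8201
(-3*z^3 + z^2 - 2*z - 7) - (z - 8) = -3*z^3 + z^2 - 3*z + 1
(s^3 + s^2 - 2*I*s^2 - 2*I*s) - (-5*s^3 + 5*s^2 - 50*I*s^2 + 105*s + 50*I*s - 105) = 6*s^3 - 4*s^2 + 48*I*s^2 - 105*s - 52*I*s + 105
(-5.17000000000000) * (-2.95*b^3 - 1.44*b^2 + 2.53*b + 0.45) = 15.2515*b^3 + 7.4448*b^2 - 13.0801*b - 2.3265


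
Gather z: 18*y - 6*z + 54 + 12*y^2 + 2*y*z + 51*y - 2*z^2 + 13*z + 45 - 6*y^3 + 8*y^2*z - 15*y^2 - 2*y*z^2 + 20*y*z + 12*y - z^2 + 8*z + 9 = -6*y^3 - 3*y^2 + 81*y + z^2*(-2*y - 3) + z*(8*y^2 + 22*y + 15) + 108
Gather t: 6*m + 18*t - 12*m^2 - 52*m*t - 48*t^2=-12*m^2 + 6*m - 48*t^2 + t*(18 - 52*m)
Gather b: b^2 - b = b^2 - b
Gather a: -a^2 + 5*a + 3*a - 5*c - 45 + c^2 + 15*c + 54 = -a^2 + 8*a + c^2 + 10*c + 9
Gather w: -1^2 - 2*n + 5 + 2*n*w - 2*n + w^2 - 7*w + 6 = -4*n + w^2 + w*(2*n - 7) + 10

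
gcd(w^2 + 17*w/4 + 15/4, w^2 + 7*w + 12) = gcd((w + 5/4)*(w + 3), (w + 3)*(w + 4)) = w + 3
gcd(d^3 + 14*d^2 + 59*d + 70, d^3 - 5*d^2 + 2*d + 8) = 1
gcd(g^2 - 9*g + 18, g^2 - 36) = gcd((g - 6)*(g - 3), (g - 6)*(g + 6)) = g - 6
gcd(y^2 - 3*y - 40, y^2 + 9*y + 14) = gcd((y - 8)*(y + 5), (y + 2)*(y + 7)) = 1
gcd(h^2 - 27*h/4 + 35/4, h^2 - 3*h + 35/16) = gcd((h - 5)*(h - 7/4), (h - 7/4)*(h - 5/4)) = h - 7/4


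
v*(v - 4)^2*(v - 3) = v^4 - 11*v^3 + 40*v^2 - 48*v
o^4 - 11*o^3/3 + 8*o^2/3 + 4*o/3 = o*(o - 2)^2*(o + 1/3)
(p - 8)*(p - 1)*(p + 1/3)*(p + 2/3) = p^4 - 8*p^3 - 7*p^2/9 + 6*p + 16/9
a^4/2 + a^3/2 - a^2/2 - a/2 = a*(a/2 + 1/2)*(a - 1)*(a + 1)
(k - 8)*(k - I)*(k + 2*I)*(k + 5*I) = k^4 - 8*k^3 + 6*I*k^3 - 3*k^2 - 48*I*k^2 + 24*k + 10*I*k - 80*I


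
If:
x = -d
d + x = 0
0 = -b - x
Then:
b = -x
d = -x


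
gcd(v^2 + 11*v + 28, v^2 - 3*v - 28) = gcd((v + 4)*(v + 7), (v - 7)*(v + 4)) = v + 4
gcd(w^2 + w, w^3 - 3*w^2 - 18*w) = w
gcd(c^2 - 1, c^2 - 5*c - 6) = c + 1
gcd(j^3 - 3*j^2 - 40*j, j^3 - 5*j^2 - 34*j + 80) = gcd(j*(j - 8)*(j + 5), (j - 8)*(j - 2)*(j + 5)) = j^2 - 3*j - 40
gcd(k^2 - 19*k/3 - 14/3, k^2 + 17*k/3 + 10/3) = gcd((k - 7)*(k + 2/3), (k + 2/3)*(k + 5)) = k + 2/3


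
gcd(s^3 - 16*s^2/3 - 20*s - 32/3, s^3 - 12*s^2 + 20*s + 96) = s^2 - 6*s - 16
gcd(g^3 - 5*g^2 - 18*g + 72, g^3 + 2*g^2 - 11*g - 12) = g^2 + g - 12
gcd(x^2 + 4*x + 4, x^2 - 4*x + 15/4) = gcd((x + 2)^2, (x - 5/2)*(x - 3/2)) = 1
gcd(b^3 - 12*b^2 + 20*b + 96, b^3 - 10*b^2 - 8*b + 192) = b^2 - 14*b + 48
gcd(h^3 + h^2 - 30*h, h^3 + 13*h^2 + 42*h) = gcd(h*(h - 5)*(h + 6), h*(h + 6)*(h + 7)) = h^2 + 6*h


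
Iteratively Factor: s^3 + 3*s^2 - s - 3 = (s - 1)*(s^2 + 4*s + 3) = (s - 1)*(s + 1)*(s + 3)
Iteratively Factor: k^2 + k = (k)*(k + 1)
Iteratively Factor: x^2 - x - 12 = (x + 3)*(x - 4)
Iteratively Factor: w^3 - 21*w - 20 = (w + 1)*(w^2 - w - 20) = (w + 1)*(w + 4)*(w - 5)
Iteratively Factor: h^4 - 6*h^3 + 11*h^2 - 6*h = (h)*(h^3 - 6*h^2 + 11*h - 6) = h*(h - 1)*(h^2 - 5*h + 6) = h*(h - 2)*(h - 1)*(h - 3)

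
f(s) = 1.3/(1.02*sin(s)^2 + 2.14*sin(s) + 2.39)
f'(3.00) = 0.42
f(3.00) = 0.48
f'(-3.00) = 0.54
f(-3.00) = 0.62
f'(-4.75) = -0.01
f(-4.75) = 0.23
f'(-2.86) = 0.56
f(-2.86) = 0.69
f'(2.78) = 0.32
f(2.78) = 0.40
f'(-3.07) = 0.51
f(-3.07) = 0.58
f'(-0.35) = -0.56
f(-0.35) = 0.73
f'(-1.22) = -0.06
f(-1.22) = 1.02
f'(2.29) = 0.15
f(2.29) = 0.28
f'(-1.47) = -0.01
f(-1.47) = 1.02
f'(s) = 1.3*(-2.04*sin(s)*cos(s) - 2.14*cos(s))/(1.02*sin(s)^2 + 2.14*sin(s) + 2.39)^2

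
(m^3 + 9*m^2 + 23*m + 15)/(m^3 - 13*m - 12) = (m + 5)/(m - 4)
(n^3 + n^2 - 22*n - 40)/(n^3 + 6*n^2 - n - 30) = (n^3 + n^2 - 22*n - 40)/(n^3 + 6*n^2 - n - 30)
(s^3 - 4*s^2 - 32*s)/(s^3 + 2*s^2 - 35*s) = (s^2 - 4*s - 32)/(s^2 + 2*s - 35)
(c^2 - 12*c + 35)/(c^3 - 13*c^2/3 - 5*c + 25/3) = 3*(c - 7)/(3*c^2 + 2*c - 5)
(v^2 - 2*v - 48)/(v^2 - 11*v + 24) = (v + 6)/(v - 3)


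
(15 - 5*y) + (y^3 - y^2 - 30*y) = y^3 - y^2 - 35*y + 15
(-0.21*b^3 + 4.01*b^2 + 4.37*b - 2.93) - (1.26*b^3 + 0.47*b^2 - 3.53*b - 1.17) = -1.47*b^3 + 3.54*b^2 + 7.9*b - 1.76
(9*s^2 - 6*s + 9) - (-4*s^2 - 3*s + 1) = 13*s^2 - 3*s + 8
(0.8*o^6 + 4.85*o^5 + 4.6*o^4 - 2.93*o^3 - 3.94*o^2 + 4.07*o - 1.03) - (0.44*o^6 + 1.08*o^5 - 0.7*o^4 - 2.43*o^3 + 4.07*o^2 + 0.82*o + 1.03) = 0.36*o^6 + 3.77*o^5 + 5.3*o^4 - 0.5*o^3 - 8.01*o^2 + 3.25*o - 2.06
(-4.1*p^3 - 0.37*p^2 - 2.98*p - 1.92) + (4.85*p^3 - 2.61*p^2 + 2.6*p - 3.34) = 0.75*p^3 - 2.98*p^2 - 0.38*p - 5.26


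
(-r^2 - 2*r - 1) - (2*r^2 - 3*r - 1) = -3*r^2 + r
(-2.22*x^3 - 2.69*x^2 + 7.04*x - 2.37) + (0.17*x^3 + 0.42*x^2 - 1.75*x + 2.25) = -2.05*x^3 - 2.27*x^2 + 5.29*x - 0.12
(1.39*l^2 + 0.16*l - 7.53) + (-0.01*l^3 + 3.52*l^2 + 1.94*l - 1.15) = -0.01*l^3 + 4.91*l^2 + 2.1*l - 8.68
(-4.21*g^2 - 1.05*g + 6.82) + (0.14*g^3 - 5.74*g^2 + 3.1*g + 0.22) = 0.14*g^3 - 9.95*g^2 + 2.05*g + 7.04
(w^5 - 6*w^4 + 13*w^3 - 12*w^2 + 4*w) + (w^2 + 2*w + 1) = w^5 - 6*w^4 + 13*w^3 - 11*w^2 + 6*w + 1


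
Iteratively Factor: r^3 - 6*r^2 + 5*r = (r - 1)*(r^2 - 5*r) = r*(r - 1)*(r - 5)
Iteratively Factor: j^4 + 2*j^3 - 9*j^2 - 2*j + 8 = (j + 4)*(j^3 - 2*j^2 - j + 2) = (j + 1)*(j + 4)*(j^2 - 3*j + 2) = (j - 2)*(j + 1)*(j + 4)*(j - 1)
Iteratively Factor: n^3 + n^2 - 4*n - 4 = (n + 2)*(n^2 - n - 2) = (n + 1)*(n + 2)*(n - 2)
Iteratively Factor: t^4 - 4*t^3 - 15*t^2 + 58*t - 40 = (t - 5)*(t^3 + t^2 - 10*t + 8) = (t - 5)*(t - 1)*(t^2 + 2*t - 8) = (t - 5)*(t - 1)*(t + 4)*(t - 2)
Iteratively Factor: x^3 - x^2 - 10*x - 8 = (x - 4)*(x^2 + 3*x + 2) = (x - 4)*(x + 1)*(x + 2)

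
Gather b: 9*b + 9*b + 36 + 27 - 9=18*b + 54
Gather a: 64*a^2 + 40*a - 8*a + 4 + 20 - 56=64*a^2 + 32*a - 32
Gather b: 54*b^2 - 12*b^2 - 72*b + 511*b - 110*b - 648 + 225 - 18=42*b^2 + 329*b - 441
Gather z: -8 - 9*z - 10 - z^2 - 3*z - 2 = -z^2 - 12*z - 20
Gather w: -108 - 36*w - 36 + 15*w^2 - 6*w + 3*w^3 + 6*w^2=3*w^3 + 21*w^2 - 42*w - 144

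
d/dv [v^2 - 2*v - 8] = 2*v - 2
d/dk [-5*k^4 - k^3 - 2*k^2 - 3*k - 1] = -20*k^3 - 3*k^2 - 4*k - 3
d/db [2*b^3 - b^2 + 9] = 2*b*(3*b - 1)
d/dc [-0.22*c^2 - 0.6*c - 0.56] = -0.44*c - 0.6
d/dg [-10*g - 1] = -10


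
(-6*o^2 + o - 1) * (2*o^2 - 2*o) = -12*o^4 + 14*o^3 - 4*o^2 + 2*o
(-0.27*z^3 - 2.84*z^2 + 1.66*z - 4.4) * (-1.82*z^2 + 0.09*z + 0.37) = 0.4914*z^5 + 5.1445*z^4 - 3.3767*z^3 + 7.1066*z^2 + 0.2182*z - 1.628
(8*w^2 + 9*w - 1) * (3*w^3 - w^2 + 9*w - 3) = 24*w^5 + 19*w^4 + 60*w^3 + 58*w^2 - 36*w + 3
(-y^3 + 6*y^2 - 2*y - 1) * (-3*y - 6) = 3*y^4 - 12*y^3 - 30*y^2 + 15*y + 6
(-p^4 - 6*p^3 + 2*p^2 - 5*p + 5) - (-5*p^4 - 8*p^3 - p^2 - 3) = 4*p^4 + 2*p^3 + 3*p^2 - 5*p + 8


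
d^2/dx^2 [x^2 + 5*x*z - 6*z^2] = 2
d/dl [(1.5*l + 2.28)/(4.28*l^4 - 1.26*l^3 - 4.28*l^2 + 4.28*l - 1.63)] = (-19.26*l^4 - 35.2536*l^3 + 15.0384*l^2 + 19.5168*l - 12.2034)/(18.3184*l^8 - 10.7856*l^7 - 35.0492*l^6 + 47.4224*l^5 - 6.42*l^4 - 32.5292*l^3 + 32.2712*l^2 - 13.9528*l + 2.6569)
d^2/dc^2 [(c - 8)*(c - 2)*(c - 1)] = 6*c - 22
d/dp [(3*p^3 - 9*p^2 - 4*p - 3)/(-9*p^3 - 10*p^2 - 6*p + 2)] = (-111*p^4 - 108*p^3 - 49*p^2 - 96*p - 26)/(81*p^6 + 180*p^5 + 208*p^4 + 84*p^3 - 4*p^2 - 24*p + 4)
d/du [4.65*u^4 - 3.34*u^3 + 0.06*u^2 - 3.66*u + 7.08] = 18.6*u^3 - 10.02*u^2 + 0.12*u - 3.66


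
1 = 1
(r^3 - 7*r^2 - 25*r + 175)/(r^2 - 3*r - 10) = (r^2 - 2*r - 35)/(r + 2)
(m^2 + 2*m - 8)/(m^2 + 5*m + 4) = (m - 2)/(m + 1)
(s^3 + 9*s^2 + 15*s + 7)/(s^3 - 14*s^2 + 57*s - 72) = (s^3 + 9*s^2 + 15*s + 7)/(s^3 - 14*s^2 + 57*s - 72)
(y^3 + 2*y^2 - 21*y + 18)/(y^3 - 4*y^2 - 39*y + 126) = (y - 1)/(y - 7)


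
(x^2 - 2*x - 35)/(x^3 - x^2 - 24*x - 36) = (-x^2 + 2*x + 35)/(-x^3 + x^2 + 24*x + 36)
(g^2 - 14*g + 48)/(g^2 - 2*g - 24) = (g - 8)/(g + 4)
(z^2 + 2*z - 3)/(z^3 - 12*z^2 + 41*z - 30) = (z + 3)/(z^2 - 11*z + 30)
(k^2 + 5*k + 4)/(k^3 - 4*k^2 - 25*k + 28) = (k + 1)/(k^2 - 8*k + 7)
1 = 1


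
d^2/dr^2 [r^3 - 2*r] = 6*r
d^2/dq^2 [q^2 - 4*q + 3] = 2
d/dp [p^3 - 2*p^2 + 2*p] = 3*p^2 - 4*p + 2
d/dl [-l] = -1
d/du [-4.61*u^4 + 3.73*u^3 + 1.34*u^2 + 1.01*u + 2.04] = -18.44*u^3 + 11.19*u^2 + 2.68*u + 1.01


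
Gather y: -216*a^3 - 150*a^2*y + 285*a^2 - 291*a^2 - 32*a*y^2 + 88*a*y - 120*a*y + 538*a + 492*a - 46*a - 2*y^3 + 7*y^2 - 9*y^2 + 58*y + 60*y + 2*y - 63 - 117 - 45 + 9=-216*a^3 - 6*a^2 + 984*a - 2*y^3 + y^2*(-32*a - 2) + y*(-150*a^2 - 32*a + 120) - 216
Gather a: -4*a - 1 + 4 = 3 - 4*a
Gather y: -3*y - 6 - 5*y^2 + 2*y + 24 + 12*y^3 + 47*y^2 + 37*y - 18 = 12*y^3 + 42*y^2 + 36*y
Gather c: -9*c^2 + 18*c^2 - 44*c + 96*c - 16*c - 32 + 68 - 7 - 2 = 9*c^2 + 36*c + 27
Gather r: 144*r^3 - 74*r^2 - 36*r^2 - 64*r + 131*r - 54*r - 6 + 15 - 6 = 144*r^3 - 110*r^2 + 13*r + 3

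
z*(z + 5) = z^2 + 5*z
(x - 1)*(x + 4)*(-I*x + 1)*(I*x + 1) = x^4 + 3*x^3 - 3*x^2 + 3*x - 4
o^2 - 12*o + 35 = (o - 7)*(o - 5)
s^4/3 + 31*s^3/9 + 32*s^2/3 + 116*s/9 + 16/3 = (s/3 + 1/3)*(s + 4/3)*(s + 2)*(s + 6)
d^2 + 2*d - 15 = (d - 3)*(d + 5)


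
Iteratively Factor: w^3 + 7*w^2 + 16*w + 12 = (w + 2)*(w^2 + 5*w + 6) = (w + 2)*(w + 3)*(w + 2)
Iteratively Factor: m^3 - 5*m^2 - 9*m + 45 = (m - 5)*(m^2 - 9) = (m - 5)*(m - 3)*(m + 3)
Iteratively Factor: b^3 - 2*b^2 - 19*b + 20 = (b - 1)*(b^2 - b - 20) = (b - 1)*(b + 4)*(b - 5)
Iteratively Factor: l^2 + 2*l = (l + 2)*(l)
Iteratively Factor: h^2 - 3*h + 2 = (h - 2)*(h - 1)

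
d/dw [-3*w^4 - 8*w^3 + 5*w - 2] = -12*w^3 - 24*w^2 + 5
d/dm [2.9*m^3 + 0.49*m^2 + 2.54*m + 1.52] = 8.7*m^2 + 0.98*m + 2.54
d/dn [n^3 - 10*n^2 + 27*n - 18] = 3*n^2 - 20*n + 27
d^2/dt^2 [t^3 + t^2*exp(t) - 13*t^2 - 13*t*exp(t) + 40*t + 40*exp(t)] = t^2*exp(t) - 9*t*exp(t) + 6*t + 16*exp(t) - 26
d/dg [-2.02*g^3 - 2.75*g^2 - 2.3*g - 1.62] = -6.06*g^2 - 5.5*g - 2.3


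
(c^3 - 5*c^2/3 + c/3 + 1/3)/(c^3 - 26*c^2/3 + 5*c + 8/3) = (c - 1)/(c - 8)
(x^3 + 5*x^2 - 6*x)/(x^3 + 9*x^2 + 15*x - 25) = x*(x + 6)/(x^2 + 10*x + 25)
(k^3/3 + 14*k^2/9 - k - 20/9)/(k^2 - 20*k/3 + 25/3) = (3*k^3 + 14*k^2 - 9*k - 20)/(3*(3*k^2 - 20*k + 25))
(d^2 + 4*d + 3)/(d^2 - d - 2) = (d + 3)/(d - 2)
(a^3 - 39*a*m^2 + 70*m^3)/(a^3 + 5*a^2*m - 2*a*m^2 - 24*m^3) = (a^2 + 2*a*m - 35*m^2)/(a^2 + 7*a*m + 12*m^2)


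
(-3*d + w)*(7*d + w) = -21*d^2 + 4*d*w + w^2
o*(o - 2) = o^2 - 2*o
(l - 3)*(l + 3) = l^2 - 9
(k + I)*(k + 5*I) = k^2 + 6*I*k - 5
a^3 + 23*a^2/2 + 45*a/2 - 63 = (a - 3/2)*(a + 6)*(a + 7)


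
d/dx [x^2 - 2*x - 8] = 2*x - 2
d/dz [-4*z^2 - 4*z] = -8*z - 4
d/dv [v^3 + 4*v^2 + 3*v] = 3*v^2 + 8*v + 3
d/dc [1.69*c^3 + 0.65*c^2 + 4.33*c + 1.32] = 5.07*c^2 + 1.3*c + 4.33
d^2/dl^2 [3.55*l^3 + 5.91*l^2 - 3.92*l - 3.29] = 21.3*l + 11.82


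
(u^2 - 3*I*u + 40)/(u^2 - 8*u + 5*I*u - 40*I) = (u - 8*I)/(u - 8)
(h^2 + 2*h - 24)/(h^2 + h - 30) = (h - 4)/(h - 5)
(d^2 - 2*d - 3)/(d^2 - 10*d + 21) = (d + 1)/(d - 7)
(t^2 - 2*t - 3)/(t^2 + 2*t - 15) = (t + 1)/(t + 5)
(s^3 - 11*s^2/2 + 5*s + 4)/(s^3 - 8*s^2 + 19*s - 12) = (s^2 - 3*s/2 - 1)/(s^2 - 4*s + 3)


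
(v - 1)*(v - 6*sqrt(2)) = v^2 - 6*sqrt(2)*v - v + 6*sqrt(2)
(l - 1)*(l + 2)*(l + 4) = l^3 + 5*l^2 + 2*l - 8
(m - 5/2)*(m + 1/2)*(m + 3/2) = m^3 - m^2/2 - 17*m/4 - 15/8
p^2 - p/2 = p*(p - 1/2)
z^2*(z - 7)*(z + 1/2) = z^4 - 13*z^3/2 - 7*z^2/2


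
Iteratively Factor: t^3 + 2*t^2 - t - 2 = (t + 1)*(t^2 + t - 2) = (t - 1)*(t + 1)*(t + 2)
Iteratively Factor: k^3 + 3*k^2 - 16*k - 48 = (k - 4)*(k^2 + 7*k + 12) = (k - 4)*(k + 3)*(k + 4)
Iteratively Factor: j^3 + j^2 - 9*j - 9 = (j + 1)*(j^2 - 9) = (j + 1)*(j + 3)*(j - 3)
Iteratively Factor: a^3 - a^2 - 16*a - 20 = (a + 2)*(a^2 - 3*a - 10) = (a - 5)*(a + 2)*(a + 2)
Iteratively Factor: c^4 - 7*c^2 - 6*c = (c + 2)*(c^3 - 2*c^2 - 3*c) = c*(c + 2)*(c^2 - 2*c - 3) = c*(c - 3)*(c + 2)*(c + 1)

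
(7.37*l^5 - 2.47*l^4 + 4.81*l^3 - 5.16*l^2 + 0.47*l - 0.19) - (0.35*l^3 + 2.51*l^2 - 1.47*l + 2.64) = 7.37*l^5 - 2.47*l^4 + 4.46*l^3 - 7.67*l^2 + 1.94*l - 2.83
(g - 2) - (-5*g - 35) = 6*g + 33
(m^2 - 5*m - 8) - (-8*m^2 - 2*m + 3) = 9*m^2 - 3*m - 11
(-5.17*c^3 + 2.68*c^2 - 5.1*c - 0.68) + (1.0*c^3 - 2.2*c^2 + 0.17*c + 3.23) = -4.17*c^3 + 0.48*c^2 - 4.93*c + 2.55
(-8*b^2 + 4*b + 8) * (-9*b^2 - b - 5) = 72*b^4 - 28*b^3 - 36*b^2 - 28*b - 40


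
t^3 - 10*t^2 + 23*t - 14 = (t - 7)*(t - 2)*(t - 1)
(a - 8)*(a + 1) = a^2 - 7*a - 8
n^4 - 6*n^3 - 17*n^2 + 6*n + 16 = (n - 8)*(n - 1)*(n + 1)*(n + 2)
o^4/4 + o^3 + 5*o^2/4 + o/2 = o*(o/4 + 1/4)*(o + 1)*(o + 2)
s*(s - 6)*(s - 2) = s^3 - 8*s^2 + 12*s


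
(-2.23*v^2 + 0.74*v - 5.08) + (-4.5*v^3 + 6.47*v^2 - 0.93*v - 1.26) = -4.5*v^3 + 4.24*v^2 - 0.19*v - 6.34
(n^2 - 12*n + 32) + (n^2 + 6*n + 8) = 2*n^2 - 6*n + 40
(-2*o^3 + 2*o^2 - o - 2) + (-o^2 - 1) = -2*o^3 + o^2 - o - 3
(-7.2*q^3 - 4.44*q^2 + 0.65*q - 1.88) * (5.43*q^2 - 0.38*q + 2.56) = -39.096*q^5 - 21.3732*q^4 - 13.2153*q^3 - 21.8218*q^2 + 2.3784*q - 4.8128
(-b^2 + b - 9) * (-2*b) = 2*b^3 - 2*b^2 + 18*b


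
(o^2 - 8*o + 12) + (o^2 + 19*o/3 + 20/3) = 2*o^2 - 5*o/3 + 56/3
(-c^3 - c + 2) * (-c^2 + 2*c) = c^5 - 2*c^4 + c^3 - 4*c^2 + 4*c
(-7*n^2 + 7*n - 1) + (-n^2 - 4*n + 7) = -8*n^2 + 3*n + 6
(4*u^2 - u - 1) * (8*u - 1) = 32*u^3 - 12*u^2 - 7*u + 1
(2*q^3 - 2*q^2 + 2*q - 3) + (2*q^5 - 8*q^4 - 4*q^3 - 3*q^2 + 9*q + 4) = 2*q^5 - 8*q^4 - 2*q^3 - 5*q^2 + 11*q + 1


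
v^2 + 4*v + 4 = (v + 2)^2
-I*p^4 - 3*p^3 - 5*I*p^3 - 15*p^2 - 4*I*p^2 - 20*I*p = p*(p + 5)*(p - 4*I)*(-I*p + 1)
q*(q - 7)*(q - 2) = q^3 - 9*q^2 + 14*q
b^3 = b^3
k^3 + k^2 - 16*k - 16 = (k - 4)*(k + 1)*(k + 4)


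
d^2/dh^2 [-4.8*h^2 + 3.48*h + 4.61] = -9.60000000000000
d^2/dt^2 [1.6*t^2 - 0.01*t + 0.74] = 3.20000000000000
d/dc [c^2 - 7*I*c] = 2*c - 7*I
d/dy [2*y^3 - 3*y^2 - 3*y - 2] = 6*y^2 - 6*y - 3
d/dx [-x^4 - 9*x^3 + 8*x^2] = x*(-4*x^2 - 27*x + 16)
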